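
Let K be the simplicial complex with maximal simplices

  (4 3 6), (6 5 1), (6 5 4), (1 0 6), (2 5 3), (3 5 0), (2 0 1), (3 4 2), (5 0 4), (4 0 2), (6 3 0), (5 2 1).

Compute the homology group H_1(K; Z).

H_1 = Z_2.

We work with the vertex ordering 0 < 1 < 2 < 3 < 4 < 5 < 6. The simplices of K, each written with vertices in increasing order, are:

  0-simplices (7): [0], [1], [2], [3], [4], [5], [6]
  1-simplices (18): [0,1], [0,2], [0,3], [0,4], [0,5], [0,6], [1,2], [1,5], [1,6], [2,3], [2,4], [2,5], [3,4], [3,5], [3,6], [4,5], [4,6], [5,6]
  2-simplices (12): [0,1,2], [0,1,6], [0,2,4], [0,3,5], [0,3,6], [0,4,5], [1,2,5], [1,5,6], [2,3,4], [2,3,5], [3,4,6], [4,5,6]

so the chain groups are C_0 ≅ Z^7, C_1 ≅ Z^18, C_2 ≅ Z^12.

The boundary map ∂_1: C_1 → C_0 is given by ∂[p,q] = [q] − [p].
As a 7×18 matrix over Z this has rank 6, with invariant factors (1,1,1,1,1,1).

The boundary map ∂_2: C_2 → C_1 maps a triangle to the signed sum of its edges. For instance
  ∂[2,3,4] = [3,4] − [2,4] + [2,3],
  ∂[0,4,5] = [4,5] − [0,5] + [0,4].
The resulting 18×12 matrix has rank 12, and its Smith normal form has invariant factors (1,1,1,1,1,1,1,1,1,1,1,2).

From H_k ≅ ker(∂_k) / im(∂_{k+1}) we obtain:

  H_1: rank ker ∂_1 − rank ∂_2 = (18 − 6) − 12 = 0, and ∂_2 has invariant factor 2 > 1, so H_1 = Z_2.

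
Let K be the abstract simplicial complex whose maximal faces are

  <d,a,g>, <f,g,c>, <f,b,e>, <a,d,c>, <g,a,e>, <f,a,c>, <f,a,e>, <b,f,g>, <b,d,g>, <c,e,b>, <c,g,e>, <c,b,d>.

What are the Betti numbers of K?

Take the total order a < b < c < d < e < f < g on the vertex set. Then K (dimension 2) consists of the simplices:

  0-simplices (7): a, b, c, d, e, f, g
  1-simplices (18): ac, ad, ae, af, ag, bc, bd, be, bf, bg, cd, ce, cf, cg, dg, ef, eg, fg
  2-simplices (12): acd, acf, adg, aef, aeg, bcd, bce, bdg, bef, bfg, ceg, cfg

so the chain groups are C_0 ≅ Z^7, C_1 ≅ Z^18, C_2 ≅ Z^12.

∂_1: C_1 → C_0 is given by ∂[p,q] = [q] − [p].
The 7×18 boundary matrix has rank 6 and Smith normal form diag(1,1,1,1,1,1).

∂_2: C_2 → C_1 maps a triangle to the signed sum of its edges. For instance
  ∂bef = ef − bf + be,
  ∂acd = cd − ad + ac.
As a 18×12 matrix over Z this has rank 12, with invariant factors (1,1,1,1,1,1,1,1,1,1,1,2).

Reading off H_k = ker ∂_k / im ∂_{k+1}:

  H_0: rank C_0 − rank ∂_1 = 7 − 6 = 1, and the invariant factors of ∂_1 are all 1, so H_0 = Z.
  H_1: rank ker ∂_1 − rank ∂_2 = (18 − 6) − 12 = 0, and ∂_2 has invariant factor 2 > 1, so H_1 = Z_2.
  H_2: rank ker ∂_2 − rank ∂_3 = (12 − 12) − 0 = 0, and there is no ∂_3, so H_2 = 0.

As a check, the Euler characteristic is 7 − 18 + 12 = 1, which agrees with 1 − 0 + 0 = 1.

Hence the Betti numbers are b_0 = 1, b_1 = 0, b_2 = 0.

b_0 = 1, b_1 = 0, b_2 = 0.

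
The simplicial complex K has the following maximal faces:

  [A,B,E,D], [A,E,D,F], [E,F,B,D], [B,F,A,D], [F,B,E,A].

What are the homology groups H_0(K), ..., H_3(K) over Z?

H_0 ≅ Z,  H_1 = 0,  H_2 = 0,  H_3 ≅ Z.

K has 5 vertices, 10 edges, 10 triangles, 5 3-simplices.
rank ∂_0 = 0, rank ∂_1 = 4 ⇒ b_0 = 5 − 0 − 4 = 1; all invariant factors of ∂_1 are 1 so no torsion. So H_0 = Z.
rank ∂_1 = 4, rank ∂_2 = 6 ⇒ b_1 = 10 − 4 − 6 = 0; all invariant factors of ∂_2 are 1 so no torsion. So H_1 = 0.
rank ∂_2 = 6, rank ∂_3 = 4 ⇒ b_2 = 10 − 6 − 4 = 0; all invariant factors of ∂_3 are 1 so no torsion. So H_2 = 0.
rank ∂_3 = 4, rank ∂_4 = 0 ⇒ b_3 = 5 − 4 − 0 = 1. So H_3 = Z.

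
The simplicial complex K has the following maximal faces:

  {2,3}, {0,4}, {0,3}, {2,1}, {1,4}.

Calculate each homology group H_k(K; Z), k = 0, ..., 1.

We work with the vertex ordering 0 < 1 < 2 < 3 < 4. The simplices of K, each written with vertices in increasing order, are:

  0-simplices (5): [0], [1], [2], [3], [4]
  1-simplices (5): [0,3], [0,4], [1,2], [1,4], [2,3]

so the chain groups are C_0 ≅ Z^5, C_1 ≅ Z^5.

∂_1: C_1 → C_0 is given by ∂[p,q] = [q] − [p]. For instance
  ∂[1,4] = [4] − [1].
This gives a 5×5 integer matrix of rank 4; reducing to Smith normal form yields diagonal entries (1,1,1,1).

Reading off H_k = ker ∂_k / im ∂_{k+1}:

  H_0: rank C_0 − rank ∂_1 = 5 − 4 = 1, and the invariant factors of ∂_1 are all 1, so H_0 ≅ Z.
  H_1: rank ker ∂_1 − rank ∂_2 = (5 − 4) − 0 = 1, and there is no ∂_2, so H_1 ≅ Z.

As a check, the Euler characteristic is 5 − 5 = 0, which agrees with 1 − 1 = 0.
(K is a triangulation of the circle S^1.)

H_0 = Z,  H_1 = Z.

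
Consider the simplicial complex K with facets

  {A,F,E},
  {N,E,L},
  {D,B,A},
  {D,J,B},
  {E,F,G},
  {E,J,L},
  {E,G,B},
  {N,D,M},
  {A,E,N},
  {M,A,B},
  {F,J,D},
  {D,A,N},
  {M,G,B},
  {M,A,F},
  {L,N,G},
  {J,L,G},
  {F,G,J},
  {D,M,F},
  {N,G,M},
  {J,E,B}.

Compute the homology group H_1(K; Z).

Take the total order A < B < D < E < F < G < J < L < M < N on the vertex set. Then K (dimension 2) consists of the simplices:

  0-simplices (10): A, B, D, E, F, G, J, L, M, N
  1-simplices (30): AB, AD, AE, AF, AM, AN, BD, BE, BG, BJ, BM, DF, DJ, DM, DN, EF, EG, EJ, EL, EN, FG, FJ, FM, GJ, GL, GM, GN, JL, LN, MN
  2-simplices (20): ABD, ABM, ADN, AEF, AEN, AFM, BDJ, BEG, BEJ, BGM, DFJ, DFM, DMN, EFG, EJL, ELN, FGJ, GJL, GLN, GMN

giving chain groups C_0 ≅ Z^10, C_1 ≅ Z^30, C_2 ≅ Z^20.

∂_1: C_1 → C_0 is given by ∂[p,q] = [q] − [p]. For instance
  ∂BG = G − B.
The 10×30 boundary matrix has rank 9 and Smith normal form diag(1,1,1,1,1,1,1,1,1).

∂_2: C_2 → C_1 acts by ∂[p,q,r] = [q,r] − [p,r] + [p,q]. For instance
  ∂AFM = FM − AM + AF,
  ∂AEF = EF − AF + AE.
This gives a 30×20 integer matrix of rank 20; reducing to Smith normal form yields diagonal entries (1,1,1,1,1,1,1,1,1,1,1,1,1,1,1,1,1,1,1,2).

From H_k ≅ ker(∂_k) / im(∂_{k+1}) we obtain:

  H_1: rank ker ∂_1 − rank ∂_2 = (30 − 9) − 20 = 1, and ∂_2 has invariant factor 2 > 1, so H_1 = Z ⊕ Z_2.

H_1 = Z ⊕ Z_2.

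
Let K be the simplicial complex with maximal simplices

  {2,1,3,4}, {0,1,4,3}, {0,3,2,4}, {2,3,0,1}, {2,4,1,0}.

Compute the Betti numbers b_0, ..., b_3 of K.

Fix the vertex order 0 < 1 < 2 < 3 < 4 and write every simplex with vertices in increasing order. Then dim K = 3 and the simplices of K are:

  0-simplices (5): [0], [1], [2], [3], [4]
  1-simplices (10): [0,1], [0,2], [0,3], [0,4], [1,2], [1,3], [1,4], [2,3], [2,4], [3,4]
  2-simplices (10): [0,1,2], [0,1,3], [0,1,4], [0,2,3], [0,2,4], [0,3,4], [1,2,3], [1,2,4], [1,3,4], [2,3,4]
  3-simplices (5): [0,1,2,3], [0,1,2,4], [0,1,3,4], [0,2,3,4], [1,2,3,4]

Hence C_0 ≅ Z^5, C_1 ≅ Z^10, C_2 ≅ Z^10, C_3 ≅ Z^5.

The boundary map ∂_1: C_1 → C_0 sends each edge [p,q] (with p < q) to q − p.
The 5×10 boundary matrix has rank 4 and Smith normal form diag(1,1,1,1).

Boundary ∂_2: C_2 → C_1 sends each 2-simplex [p,q,r] to [q,r] − [p,r] + [p,q]. For instance
  ∂[0,2,4] = [2,4] − [0,4] + [0,2],
  ∂[0,1,4] = [1,4] − [0,4] + [0,1].
As a 10×10 matrix over Z this has rank 6, with invariant factors (1,1,1,1,1,1).

Boundary ∂_3: C_3 → C_2 sends each 3-simplex σ to the alternating sum Σ_i (−1)^i (σ with its i-th vertex removed). For instance
  ∂[0,2,3,4] = [2,3,4] − [0,3,4] + [0,2,4] − [0,2,3],
  ∂[0,1,2,4] = [1,2,4] − [0,2,4] + [0,1,4] − [0,1,2].
This gives a 10×5 integer matrix of rank 4; reducing to Smith normal form yields diagonal entries (1,1,1,1).

From H_k ≅ ker(∂_k) / im(∂_{k+1}) we obtain:

  H_0: rank C_0 − rank ∂_1 = 5 − 4 = 1, and the invariant factors of ∂_1 are all 1, so H_0 ≅ Z.
  H_1: rank ker ∂_1 − rank ∂_2 = (10 − 4) − 6 = 0, and the invariant factors of ∂_2 are all 1, so H_1 ≅ 0.
  H_2: rank ker ∂_2 − rank ∂_3 = (10 − 6) − 4 = 0, and the invariant factors of ∂_3 are all 1, so H_2 ≅ 0.
  H_3: rank ker ∂_3 − rank ∂_4 = (5 − 4) − 0 = 1, and there is no ∂_4, so H_3 ≅ Z.

As a check, the Euler characteristic is 5 − 10 + 10 − 5 = 0, which agrees with 1 − 0 + 0 − 1 = 0.

Hence the Betti numbers are b_0 = 1, b_1 = 0, b_2 = 0, b_3 = 1.

b_0 = 1, b_1 = 0, b_2 = 0, b_3 = 1.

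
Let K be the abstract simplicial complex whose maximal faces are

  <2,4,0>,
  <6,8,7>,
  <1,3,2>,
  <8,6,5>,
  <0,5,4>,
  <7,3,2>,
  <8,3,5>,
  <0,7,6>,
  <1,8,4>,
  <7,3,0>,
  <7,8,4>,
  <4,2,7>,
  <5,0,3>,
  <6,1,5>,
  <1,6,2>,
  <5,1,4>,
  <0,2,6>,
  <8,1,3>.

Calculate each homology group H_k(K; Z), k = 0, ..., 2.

Take the total order 0 < 1 < 2 < 3 < 4 < 5 < 6 < 7 < 8 on the vertex set. Then K (dimension 2) consists of the simplices:

  0-simplices (9): [0], [1], [2], [3], [4], [5], [6], [7], [8]
  1-simplices (27): (27 of them)
  2-simplices (18): [0,2,4], [0,2,6], [0,3,5], [0,3,7], [0,4,5], [0,6,7], [1,2,3], [1,2,6], [1,3,8], [1,4,5], [1,4,8], [1,5,6], [2,3,7], [2,4,7], [3,5,8], [4,7,8], [5,6,8], [6,7,8]

giving chain groups C_0 ≅ Z^9, C_1 ≅ Z^27, C_2 ≅ Z^18.

The boundary map ∂_1: C_1 → C_0 is given by ∂[p,q] = [q] − [p]. For instance
  ∂[5,8] = [8] − [5].
The 9×27 boundary matrix has rank 8 and Smith normal form diag(1,1,1,1,1,1,1,1).

∂_2: C_2 → C_1 acts by ∂[p,q,r] = [q,r] − [p,r] + [p,q]. For instance
  ∂[0,6,7] = [6,7] − [0,7] + [0,6],
  ∂[3,5,8] = [5,8] − [3,8] + [3,5].
The 27×18 boundary matrix has rank 18 and Smith normal form diag(1,1,1,1,1,1,1,1,1,1,1,1,1,1,1,1,1,2).

Reading off H_k = ker ∂_k / im ∂_{k+1}:

  H_0: rank C_0 − rank ∂_1 = 9 − 8 = 1, and the invariant factors of ∂_1 are all 1, so H_0 = Z.
  H_1: rank ker ∂_1 − rank ∂_2 = (27 − 8) − 18 = 1, and ∂_2 has invariant factor 2 > 1, so H_1 = Z ⊕ Z/2.
  H_2: rank ker ∂_2 − rank ∂_3 = (18 − 18) − 0 = 0, and there is no ∂_3, so H_2 = 0.

As a check, the Euler characteristic is 9 − 27 + 18 = 0, which agrees with 1 − 1 + 0 = 0.

H_0 ≅ Z,  H_1 ≅ Z ⊕ Z/2,  H_2 = 0.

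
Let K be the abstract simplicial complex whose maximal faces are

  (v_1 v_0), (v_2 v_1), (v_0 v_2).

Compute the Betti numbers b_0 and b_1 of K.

b_0 = 1, b_1 = 1.

Take the total order v_0 < v_1 < v_2 on the vertex set. Then K (dimension 1) consists of the simplices:

  0-simplices (3): [v_0], [v_1], [v_2]
  1-simplices (3): [v_0,v_1], [v_0,v_2], [v_1,v_2]

so the chain groups are C_0 ≅ Z^3, C_1 ≅ Z^3.

Boundary ∂_1: C_1 → C_0 is given by ∂[p,q] = [q] − [p].
The 3×3 boundary matrix has rank 2 and Smith normal form diag(1,1).

From H_k ≅ ker(∂_k) / im(∂_{k+1}) we obtain:

  H_0: rank C_0 − rank ∂_1 = 3 − 2 = 1, and the invariant factors of ∂_1 are all 1, so H_0 ≅ Z.
  H_1: rank ker ∂_1 − rank ∂_2 = (3 − 2) − 0 = 1, and there is no ∂_2, so H_1 ≅ Z.

As a check, the Euler characteristic is 3 − 3 = 0, which agrees with 1 − 1 = 0.

Hence the Betti numbers are b_0 = 1, b_1 = 1.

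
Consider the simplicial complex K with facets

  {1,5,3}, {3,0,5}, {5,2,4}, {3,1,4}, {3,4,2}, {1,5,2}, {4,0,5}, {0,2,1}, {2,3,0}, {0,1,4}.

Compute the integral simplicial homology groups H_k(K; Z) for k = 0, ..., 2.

K has 6 vertices, 15 edges, 10 triangles.
rank ∂_0 = 0, rank ∂_1 = 5 ⇒ b_0 = 6 − 0 − 5 = 1; all invariant factors of ∂_1 are 1 so no torsion. So H_0 ≅ Z.
rank ∂_1 = 5, rank ∂_2 = 10 ⇒ b_1 = 15 − 5 − 10 = 0; ∂_2 has invariant factor(s) [2] giving torsion. So H_1 ≅ Z_2.
rank ∂_2 = 10, rank ∂_3 = 0 ⇒ b_2 = 10 − 10 − 0 = 0. So H_2 ≅ 0.

H_0 ≅ Z,  H_1 ≅ Z_2,  H_2 = 0.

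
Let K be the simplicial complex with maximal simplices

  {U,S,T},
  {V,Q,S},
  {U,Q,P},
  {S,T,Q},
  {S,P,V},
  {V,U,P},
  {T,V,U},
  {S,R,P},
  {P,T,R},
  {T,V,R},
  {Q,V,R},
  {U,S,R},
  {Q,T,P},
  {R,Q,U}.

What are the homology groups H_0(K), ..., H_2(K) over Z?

H_0 = Z,  H_1 = Z^2,  H_2 = Z.

Fix the vertex order P < Q < R < S < T < U < V and write every simplex with vertices in increasing order. Then dim K = 2 and the simplices of K are:

  0-simplices (7): P, Q, R, S, T, U, V
  1-simplices (21): PQ, PR, PS, PT, PU, PV, QR, QS, QT, QU, QV, RS, RT, RU, RV, ST, SU, SV, TU, TV, UV
  2-simplices (14): PQT, PQU, PRS, PRT, PSV, PUV, QRU, QRV, QST, QSV, RSU, RTV, STU, TUV

so the chain groups are C_0 ≅ Z^7, C_1 ≅ Z^21, C_2 ≅ Z^14.

∂_1: C_1 → C_0 is given by ∂[p,q] = [q] − [p]. For instance
  ∂SV = V − S.
As a 7×21 matrix over Z this has rank 6, with invariant factors (1,1,1,1,1,1).

∂_2: C_2 → C_1 sends each 2-simplex [p,q,r] to [q,r] − [p,r] + [p,q]. For instance
  ∂STU = TU − SU + ST,
  ∂PSV = SV − PV + PS.
As a 21×14 matrix over Z this has rank 13, with invariant factors (1,1,1,1,1,1,1,1,1,1,1,1,1).

Now H_k = ker ∂_k / im ∂_{k+1}, so:

  H_0: rank C_0 − rank ∂_1 = 7 − 6 = 1, and the invariant factors of ∂_1 are all 1, so H_0 ≅ Z.
  H_1: rank ker ∂_1 − rank ∂_2 = (21 − 6) − 13 = 2, and the invariant factors of ∂_2 are all 1, so H_1 ≅ Z^2.
  H_2: rank ker ∂_2 − rank ∂_3 = (14 − 13) − 0 = 1, and there is no ∂_3, so H_2 ≅ Z.

As a check, the Euler characteristic is 7 − 21 + 14 = 0, which agrees with 1 − 2 + 1 = 0.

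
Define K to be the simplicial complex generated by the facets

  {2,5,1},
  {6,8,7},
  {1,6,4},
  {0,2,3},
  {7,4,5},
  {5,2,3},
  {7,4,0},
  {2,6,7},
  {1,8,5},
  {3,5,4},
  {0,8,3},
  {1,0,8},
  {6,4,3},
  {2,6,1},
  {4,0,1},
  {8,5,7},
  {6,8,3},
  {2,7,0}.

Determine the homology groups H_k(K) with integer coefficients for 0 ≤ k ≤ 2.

K has 9 vertices, 27 edges, 18 triangles.
rank ∂_0 = 0, rank ∂_1 = 8 ⇒ b_0 = 9 − 0 − 8 = 1; all invariant factors of ∂_1 are 1 so no torsion. So H_0 = Z.
rank ∂_1 = 8, rank ∂_2 = 17 ⇒ b_1 = 27 − 8 − 17 = 2; all invariant factors of ∂_2 are 1 so no torsion. So H_1 = Z^2.
rank ∂_2 = 17, rank ∂_3 = 0 ⇒ b_2 = 18 − 17 − 0 = 1. So H_2 = Z.

H_0 = Z,  H_1 = Z^2,  H_2 = Z.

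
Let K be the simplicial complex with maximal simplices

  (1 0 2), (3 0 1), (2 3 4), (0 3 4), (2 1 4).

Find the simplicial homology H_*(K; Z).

Take the total order 0 < 1 < 2 < 3 < 4 on the vertex set. Then K (dimension 2) consists of the simplices:

  0-simplices (5): [0], [1], [2], [3], [4]
  1-simplices (10): [0,1], [0,2], [0,3], [0,4], [1,2], [1,3], [1,4], [2,3], [2,4], [3,4]
  2-simplices (5): [0,1,2], [0,1,3], [0,3,4], [1,2,4], [2,3,4]

so the chain groups are C_0 ≅ Z^5, C_1 ≅ Z^10, C_2 ≅ Z^5.

Boundary ∂_1: C_1 → C_0 maps an edge to its endpoints' difference, ∂[p,q] = q − p. For instance
  ∂[1,4] = [4] − [1].
The resulting 5×10 matrix has rank 4, and its Smith normal form has invariant factors (1,1,1,1).

∂_2: C_2 → C_1 maps a triangle to the signed sum of its edges. For instance
  ∂[2,3,4] = [3,4] − [2,4] + [2,3],
  ∂[1,2,4] = [2,4] − [1,4] + [1,2].
The 10×5 boundary matrix has rank 5 and Smith normal form diag(1,1,1,1,1).

From H_k ≅ ker(∂_k) / im(∂_{k+1}) we obtain:

  H_0: rank C_0 − rank ∂_1 = 5 − 4 = 1, and the invariant factors of ∂_1 are all 1, so H_0 ≅ Z.
  H_1: rank ker ∂_1 − rank ∂_2 = (10 − 4) − 5 = 1, and the invariant factors of ∂_2 are all 1, so H_1 ≅ Z.
  H_2: rank ker ∂_2 − rank ∂_3 = (5 − 5) − 0 = 0, and there is no ∂_3, so H_2 ≅ 0.

H_0 ≅ Z,  H_1 ≅ Z,  H_2 = 0.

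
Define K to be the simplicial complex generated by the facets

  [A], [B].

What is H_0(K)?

Fix the vertex order A < B and write every simplex with vertices in increasing order. Then dim K = 0 and the simplices of K are:

  0-simplices (2): A, B

giving chain groups C_0 ≅ Z^2.

Computing H_k = (kernel of ∂_k) / (image of ∂_{k+1}):

  H_0: rank C_0 − rank ∂_1 = 2 − 0 = 2, and there is no ∂_1, so H_0 = Z^2.

H_0 = Z^2.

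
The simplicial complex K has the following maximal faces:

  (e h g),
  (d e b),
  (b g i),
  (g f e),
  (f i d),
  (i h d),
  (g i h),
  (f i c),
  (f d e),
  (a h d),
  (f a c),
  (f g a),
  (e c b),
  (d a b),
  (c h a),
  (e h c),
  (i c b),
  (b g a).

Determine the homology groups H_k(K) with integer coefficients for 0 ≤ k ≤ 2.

We work with the vertex ordering a < b < c < d < e < f < g < h < i. The simplices of K, each written with vertices in increasing order, are:

  0-simplices (9): a, b, c, d, e, f, g, h, i
  1-simplices (27): ab, ac, ad, af, ag, ah, bc, bd, be, bg, bi, ce, cf, ch, ci, de, df, dh, di, ef, eg, eh, fg, fi, gh, gi, hi
  2-simplices (18): abd, abg, acf, ach, adh, afg, bce, bci, bde, bgi, ceh, cfi, def, dfi, dhi, efg, egh, ghi

giving chain groups C_0 ≅ Z^9, C_1 ≅ Z^27, C_2 ≅ Z^18.

The boundary map ∂_1: C_1 → C_0 is given by ∂[p,q] = [q] − [p]. For instance
  ∂ci = i − c.
This gives a 9×27 integer matrix of rank 8; reducing to Smith normal form yields diagonal entries (1,1,1,1,1,1,1,1).

The boundary map ∂_2: C_2 → C_1 maps a triangle to the signed sum of its edges. For instance
  ∂cfi = fi − ci + cf,
  ∂abg = bg − ag + ab.
The resulting 27×18 matrix has rank 17, and its Smith normal form has invariant factors (1,1,1,1,1,1,1,1,1,1,1,1,1,1,1,1,1).

Reading off H_k = ker ∂_k / im ∂_{k+1}:

  H_0: rank C_0 − rank ∂_1 = 9 − 8 = 1, and the invariant factors of ∂_1 are all 1, so H_0 = Z.
  H_1: rank ker ∂_1 − rank ∂_2 = (27 − 8) − 17 = 2, and the invariant factors of ∂_2 are all 1, so H_1 = Z^2.
  H_2: rank ker ∂_2 − rank ∂_3 = (18 − 17) − 0 = 1, and there is no ∂_3, so H_2 = Z.

H_0 = Z,  H_1 = Z^2,  H_2 = Z.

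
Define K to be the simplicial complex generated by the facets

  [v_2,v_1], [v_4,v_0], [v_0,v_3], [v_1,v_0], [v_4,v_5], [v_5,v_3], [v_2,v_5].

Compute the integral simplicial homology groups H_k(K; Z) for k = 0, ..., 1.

H_0 ≅ Z,  H_1 ≅ Z^2.

We work with the vertex ordering v_0 < v_1 < v_2 < v_3 < v_4 < v_5. The simplices of K, each written with vertices in increasing order, are:

  0-simplices (6): [v_0], [v_1], [v_2], [v_3], [v_4], [v_5]
  1-simplices (7): [v_0,v_1], [v_0,v_3], [v_0,v_4], [v_1,v_2], [v_2,v_5], [v_3,v_5], [v_4,v_5]

so the chain groups are C_0 ≅ Z^6, C_1 ≅ Z^7.

The boundary map ∂_1: C_1 → C_0 sends each edge [p,q] (with p < q) to q − p.
This gives a 6×7 integer matrix of rank 5; reducing to Smith normal form yields diagonal entries (1,1,1,1,1).

Now H_k = ker ∂_k / im ∂_{k+1}, so:

  H_0: rank C_0 − rank ∂_1 = 6 − 5 = 1, and the invariant factors of ∂_1 are all 1, so H_0 = Z.
  H_1: rank ker ∂_1 − rank ∂_2 = (7 − 5) − 0 = 2, and there is no ∂_2, so H_1 = Z^2.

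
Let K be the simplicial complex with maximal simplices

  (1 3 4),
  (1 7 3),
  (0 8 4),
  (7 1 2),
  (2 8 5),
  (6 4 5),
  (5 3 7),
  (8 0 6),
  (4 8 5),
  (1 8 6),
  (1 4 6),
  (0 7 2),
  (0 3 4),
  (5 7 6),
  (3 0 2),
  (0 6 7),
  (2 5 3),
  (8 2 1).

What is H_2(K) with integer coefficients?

H_2 ≅ 0.

We work with the vertex ordering 0 < 1 < 2 < 3 < 4 < 5 < 6 < 7 < 8. The simplices of K, each written with vertices in increasing order, are:

  0-simplices (9): [0], [1], [2], [3], [4], [5], [6], [7], [8]
  1-simplices (27): (27 of them)
  2-simplices (18): [0,2,3], [0,2,7], [0,3,4], [0,4,8], [0,6,7], [0,6,8], [1,2,7], [1,2,8], [1,3,4], [1,3,7], [1,4,6], [1,6,8], [2,3,5], [2,5,8], [3,5,7], [4,5,6], [4,5,8], [5,6,7]

so the chain groups are C_0 ≅ Z^9, C_1 ≅ Z^27, C_2 ≅ Z^18.

Boundary ∂_1: C_1 → C_0 maps an edge to its endpoints' difference, ∂[p,q] = q − p.
The resulting 9×27 matrix has rank 8, and its Smith normal form has invariant factors (1,1,1,1,1,1,1,1).

Boundary ∂_2: C_2 → C_1 maps a triangle to the signed sum of its edges. For instance
  ∂[1,2,7] = [2,7] − [1,7] + [1,2],
  ∂[2,3,5] = [3,5] − [2,5] + [2,3].
The resulting 27×18 matrix has rank 18, and its Smith normal form has invariant factors (1,1,1,1,1,1,1,1,1,1,1,1,1,1,1,1,1,2).

From H_k ≅ ker(∂_k) / im(∂_{k+1}) we obtain:

  H_2: rank ker ∂_2 − rank ∂_3 = (18 − 18) − 0 = 0, and there is no ∂_3, so H_2 = 0.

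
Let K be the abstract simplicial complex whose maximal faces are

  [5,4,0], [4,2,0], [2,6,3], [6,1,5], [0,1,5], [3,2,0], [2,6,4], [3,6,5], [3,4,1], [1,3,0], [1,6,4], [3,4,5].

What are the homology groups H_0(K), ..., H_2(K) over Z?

H_0 ≅ Z,  H_1 ≅ Z/2,  H_2 = 0.

K has 7 vertices, 18 edges, 12 triangles.
rank ∂_0 = 0, rank ∂_1 = 6 ⇒ b_0 = 7 − 0 − 6 = 1; all invariant factors of ∂_1 are 1 so no torsion. So H_0 = Z.
rank ∂_1 = 6, rank ∂_2 = 12 ⇒ b_1 = 18 − 6 − 12 = 0; ∂_2 has invariant factor(s) [2] giving torsion. So H_1 = Z/2.
rank ∂_2 = 12, rank ∂_3 = 0 ⇒ b_2 = 12 − 12 − 0 = 0. So H_2 = 0.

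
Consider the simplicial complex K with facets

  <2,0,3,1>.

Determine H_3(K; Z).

H_3 ≅ 0.

Fix the vertex order 0 < 1 < 2 < 3 and write every simplex with vertices in increasing order. Then dim K = 3 and the simplices of K are:

  0-simplices (4): [0], [1], [2], [3]
  1-simplices (6): [0,1], [0,2], [0,3], [1,2], [1,3], [2,3]
  2-simplices (4): [0,1,2], [0,1,3], [0,2,3], [1,2,3]
  3-simplices (1): [0,1,2,3]

Hence C_0 ≅ Z^4, C_1 ≅ Z^6, C_2 ≅ Z^4, C_3 ≅ Z^1.

The boundary map ∂_1: C_1 → C_0 sends each edge [p,q] (with p < q) to q − p. For instance
  ∂[0,3] = [3] − [0].
This gives a 4×6 integer matrix of rank 3; reducing to Smith normal form yields diagonal entries (1,1,1).

The boundary map ∂_2: C_2 → C_1 acts by ∂[p,q,r] = [q,r] − [p,r] + [p,q]. For instance
  ∂[0,2,3] = [2,3] − [0,3] + [0,2],
  ∂[1,2,3] = [2,3] − [1,3] + [1,2].
This gives a 6×4 integer matrix of rank 3; reducing to Smith normal form yields diagonal entries (1,1,1).

The boundary map ∂_3: C_3 → C_2 sends each 3-simplex σ to the alternating sum Σ_i (−1)^i (σ with its i-th vertex removed). For instance
  ∂[0,1,2,3] = [1,2,3] − [0,2,3] + [0,1,3] − [0,1,2].
This gives a 4×1 integer matrix of rank 1; reducing to Smith normal form yields diagonal entries (1).

From H_k ≅ ker(∂_k) / im(∂_{k+1}) we obtain:

  H_3: rank ker ∂_3 − rank ∂_4 = (1 − 1) − 0 = 0, and there is no ∂_4, so H_3 ≅ 0.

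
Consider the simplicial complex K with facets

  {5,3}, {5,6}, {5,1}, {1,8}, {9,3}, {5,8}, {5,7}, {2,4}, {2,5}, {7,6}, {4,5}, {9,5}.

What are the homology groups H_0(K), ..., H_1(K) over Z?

Take the total order 1 < 2 < 3 < 4 < 5 < 6 < 7 < 8 < 9 on the vertex set. Then K (dimension 1) consists of the simplices:

  0-simplices (9): [1], [2], [3], [4], [5], [6], [7], [8], [9]
  1-simplices (12): [1,5], [1,8], [2,4], [2,5], [3,5], [3,9], [4,5], [5,6], [5,7], [5,8], [5,9], [6,7]

giving chain groups C_0 ≅ Z^9, C_1 ≅ Z^12.

The boundary map ∂_1: C_1 → C_0 maps an edge to its endpoints' difference, ∂[p,q] = q − p. For instance
  ∂[2,5] = [5] − [2].
The resulting 9×12 matrix has rank 8, and its Smith normal form has invariant factors (1,1,1,1,1,1,1,1).

Now H_k = ker ∂_k / im ∂_{k+1}, so:

  H_0: rank C_0 − rank ∂_1 = 9 − 8 = 1, and the invariant factors of ∂_1 are all 1, so H_0 = Z.
  H_1: rank ker ∂_1 − rank ∂_2 = (12 − 8) − 0 = 4, and there is no ∂_2, so H_1 = Z^4.

As a check, the Euler characteristic is 9 − 12 = -3, which agrees with 1 − 4 = -3.

H_0 ≅ Z,  H_1 ≅ Z^4.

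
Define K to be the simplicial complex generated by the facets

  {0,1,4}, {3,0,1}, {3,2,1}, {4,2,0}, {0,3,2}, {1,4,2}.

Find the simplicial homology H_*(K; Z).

H_0 = Z,  H_1 = 0,  H_2 = Z.

We work with the vertex ordering 0 < 1 < 2 < 3 < 4. The simplices of K, each written with vertices in increasing order, are:

  0-simplices (5): [0], [1], [2], [3], [4]
  1-simplices (9): [0,1], [0,2], [0,3], [0,4], [1,2], [1,3], [1,4], [2,3], [2,4]
  2-simplices (6): [0,1,3], [0,1,4], [0,2,3], [0,2,4], [1,2,3], [1,2,4]

giving chain groups C_0 ≅ Z^5, C_1 ≅ Z^9, C_2 ≅ Z^6.

∂_1: C_1 → C_0 maps an edge to its endpoints' difference, ∂[p,q] = q − p. For instance
  ∂[2,3] = [3] − [2].
As a 5×9 matrix over Z this has rank 4, with invariant factors (1,1,1,1).

∂_2: C_2 → C_1 sends each 2-simplex [p,q,r] to [q,r] − [p,r] + [p,q]. For instance
  ∂[0,2,4] = [2,4] − [0,4] + [0,2],
  ∂[0,2,3] = [2,3] − [0,3] + [0,2].
As a 9×6 matrix over Z this has rank 5, with invariant factors (1,1,1,1,1).

Reading off H_k = ker ∂_k / im ∂_{k+1}:

  H_0: rank C_0 − rank ∂_1 = 5 − 4 = 1, and the invariant factors of ∂_1 are all 1, so H_0 = Z.
  H_1: rank ker ∂_1 − rank ∂_2 = (9 − 4) − 5 = 0, and the invariant factors of ∂_2 are all 1, so H_1 = 0.
  H_2: rank ker ∂_2 − rank ∂_3 = (6 − 5) − 0 = 1, and there is no ∂_3, so H_2 = Z.

As a check, the Euler characteristic is 5 − 9 + 6 = 2, which agrees with 1 − 0 + 1 = 2.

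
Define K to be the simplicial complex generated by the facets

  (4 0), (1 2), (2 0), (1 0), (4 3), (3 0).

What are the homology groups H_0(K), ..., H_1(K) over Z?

H_0 = Z,  H_1 = Z^2.

We work with the vertex ordering 0 < 1 < 2 < 3 < 4. The simplices of K, each written with vertices in increasing order, are:

  0-simplices (5): [0], [1], [2], [3], [4]
  1-simplices (6): [0,1], [0,2], [0,3], [0,4], [1,2], [3,4]

Hence C_0 ≅ Z^5, C_1 ≅ Z^6.

∂_1: C_1 → C_0 sends each edge [p,q] (with p < q) to q − p.
The resulting 5×6 matrix has rank 4, and its Smith normal form has invariant factors (1,1,1,1).

Now H_k = ker ∂_k / im ∂_{k+1}, so:

  H_0: rank C_0 − rank ∂_1 = 5 − 4 = 1, and the invariant factors of ∂_1 are all 1, so H_0 ≅ Z.
  H_1: rank ker ∂_1 − rank ∂_2 = (6 − 4) − 0 = 2, and there is no ∂_2, so H_1 ≅ Z^2.

As a check, the Euler characteristic is 5 − 6 = -1, which agrees with 1 − 2 = -1.
(K is a triangulation of a wedge of 2 circles.)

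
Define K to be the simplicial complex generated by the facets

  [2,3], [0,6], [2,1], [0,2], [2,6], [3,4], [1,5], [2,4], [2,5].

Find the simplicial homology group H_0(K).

Take the total order 0 < 1 < 2 < 3 < 4 < 5 < 6 on the vertex set. Then K (dimension 1) consists of the simplices:

  0-simplices (7): [0], [1], [2], [3], [4], [5], [6]
  1-simplices (9): [0,2], [0,6], [1,2], [1,5], [2,3], [2,4], [2,5], [2,6], [3,4]

giving chain groups C_0 ≅ Z^7, C_1 ≅ Z^9.

∂_1: C_1 → C_0 sends each edge [p,q] (with p < q) to q − p. For instance
  ∂[2,4] = [4] − [2].
As a 7×9 matrix over Z this has rank 6, with invariant factors (1,1,1,1,1,1).

Computing H_k = (kernel of ∂_k) / (image of ∂_{k+1}):

  H_0: rank C_0 − rank ∂_1 = 7 − 6 = 1, and the invariant factors of ∂_1 are all 1, so H_0 ≅ Z.

(K is a triangulation of a wedge of 3 circles.)

H_0 = Z.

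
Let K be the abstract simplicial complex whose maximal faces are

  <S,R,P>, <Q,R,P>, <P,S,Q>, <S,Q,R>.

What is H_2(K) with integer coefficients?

K has 4 vertices, 6 edges, 4 triangles.
rank ∂_2 = 3, rank ∂_3 = 0 ⇒ b_2 = 4 − 3 − 0 = 1. So H_2 ≅ Z.

H_2 ≅ Z.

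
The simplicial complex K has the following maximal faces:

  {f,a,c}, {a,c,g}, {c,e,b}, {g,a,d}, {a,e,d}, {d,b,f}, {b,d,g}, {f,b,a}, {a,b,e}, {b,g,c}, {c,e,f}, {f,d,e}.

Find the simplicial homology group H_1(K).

Order the vertices as a < b < c < d < e < f < g. Listing each simplex with vertices in this order, K has dimension 2 with simplices:

  0-simplices (7): a, b, c, d, e, f, g
  1-simplices (18): ab, ac, ad, ae, af, ag, bc, bd, be, bf, bg, ce, cf, cg, de, df, dg, ef
  2-simplices (12): abe, abf, acf, acg, ade, adg, bce, bcg, bdf, bdg, cef, def

so the chain groups are C_0 ≅ Z^7, C_1 ≅ Z^18, C_2 ≅ Z^12.

The boundary map ∂_1: C_1 → C_0 maps an edge to its endpoints' difference, ∂[p,q] = q − p. For instance
  ∂af = f − a.
As a 7×18 matrix over Z this has rank 6, with invariant factors (1,1,1,1,1,1).

The boundary map ∂_2: C_2 → C_1 sends each 2-simplex [p,q,r] to [q,r] − [p,r] + [p,q]. For instance
  ∂adg = dg − ag + ad,
  ∂acf = cf − af + ac.
The 18×12 boundary matrix has rank 12 and Smith normal form diag(1,1,1,1,1,1,1,1,1,1,1,2).

Computing H_k = (kernel of ∂_k) / (image of ∂_{k+1}):

  H_1: rank ker ∂_1 − rank ∂_2 = (18 − 6) − 12 = 0, and ∂_2 has invariant factor 2 > 1, so H_1 ≅ Z/2.

H_1 = Z/2.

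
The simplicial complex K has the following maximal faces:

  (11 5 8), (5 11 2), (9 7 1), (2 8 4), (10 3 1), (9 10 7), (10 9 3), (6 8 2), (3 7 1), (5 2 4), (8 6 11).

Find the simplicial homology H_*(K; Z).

H_0 ≅ Z^2,  H_1 ≅ Z^2,  H_2 = 0.

Order the vertices as 1 < 2 < 3 < 4 < 5 < 6 < 7 < 8 < 9 < 10 < 11. Listing each simplex with vertices in this order, K has dimension 2 with simplices:

  0-simplices (11): [1], [2], [3], [4], [5], [6], [7], [8], [9], [10], [11]
  1-simplices (22): [1,3], [1,7], [1,9], [1,10], [2,4], [2,5], [2,6], [2,8], [2,11], [3,7], [3,9], [3,10], [4,5], [4,8], [5,8], [5,11], [6,8], [6,11], [7,9], [7,10], [8,11], [9,10]
  2-simplices (11): [1,3,7], [1,3,10], [1,7,9], [2,4,5], [2,4,8], [2,5,11], [2,6,8], [3,9,10], [5,8,11], [6,8,11], [7,9,10]

so the chain groups are C_0 ≅ Z^11, C_1 ≅ Z^22, C_2 ≅ Z^11.

The boundary map ∂_1: C_1 → C_0 is given by ∂[p,q] = [q] − [p].
The 11×22 boundary matrix has rank 9 and Smith normal form diag(1,1,1,1,1,1,1,1,1).

∂_2: C_2 → C_1 maps a triangle to the signed sum of its edges. For instance
  ∂[5,8,11] = [8,11] − [5,11] + [5,8],
  ∂[2,4,5] = [4,5] − [2,5] + [2,4].
The resulting 22×11 matrix has rank 11, and its Smith normal form has invariant factors (1,1,1,1,1,1,1,1,1,1,1).

From H_k ≅ ker(∂_k) / im(∂_{k+1}) we obtain:

  H_0: rank C_0 − rank ∂_1 = 11 − 9 = 2, and the invariant factors of ∂_1 are all 1, so H_0 = Z^2.
  H_1: rank ker ∂_1 − rank ∂_2 = (22 − 9) − 11 = 2, and the invariant factors of ∂_2 are all 1, so H_1 = Z^2.
  H_2: rank ker ∂_2 − rank ∂_3 = (11 − 11) − 0 = 0, and there is no ∂_3, so H_2 = 0.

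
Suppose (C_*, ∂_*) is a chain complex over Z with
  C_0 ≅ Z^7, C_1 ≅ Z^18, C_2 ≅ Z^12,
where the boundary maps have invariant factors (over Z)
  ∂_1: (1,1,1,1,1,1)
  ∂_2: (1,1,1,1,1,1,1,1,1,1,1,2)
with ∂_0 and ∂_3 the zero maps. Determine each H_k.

H_0 ≅ Z,  H_1 ≅ Z/2Z,  H_2 = 0.

H_0: b_0 = 7 − 0 − 6 = 1; torsion from ∂_1 factors > 1: none. So H_0 ≅ Z.
H_1: b_1 = 18 − 6 − 12 = 0; torsion from ∂_2 factors > 1: [2]. So H_1 ≅ Z/2Z.
H_2: b_2 = 12 − 12 − 0 = 0; torsion from ∂_3 factors > 1: none. So H_2 ≅ 0.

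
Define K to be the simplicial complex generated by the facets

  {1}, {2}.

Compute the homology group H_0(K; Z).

Take the total order 1 < 2 on the vertex set. Then K (dimension 0) consists of the simplices:

  0-simplices (2): [1], [2]

giving chain groups C_0 ≅ Z^2.

Reading off H_k = ker ∂_k / im ∂_{k+1}:

  H_0: rank C_0 − rank ∂_1 = 2 − 0 = 2, and there is no ∂_1, so H_0 = Z^2.

H_0 ≅ Z^2.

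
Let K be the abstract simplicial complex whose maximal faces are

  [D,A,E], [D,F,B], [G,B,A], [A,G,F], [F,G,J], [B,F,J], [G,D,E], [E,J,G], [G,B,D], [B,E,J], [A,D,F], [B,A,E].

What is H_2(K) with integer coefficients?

H_2 = 0.

Fix the vertex order A < B < D < E < F < G < J and write every simplex with vertices in increasing order. Then dim K = 2 and the simplices of K are:

  0-simplices (7): A, B, D, E, F, G, J
  1-simplices (18): AB, AD, AE, AF, AG, BD, BE, BF, BG, BJ, DE, DF, DG, EG, EJ, FG, FJ, GJ
  2-simplices (12): ABE, ABG, ADE, ADF, AFG, BDF, BDG, BEJ, BFJ, DEG, EGJ, FGJ

so the chain groups are C_0 ≅ Z^7, C_1 ≅ Z^18, C_2 ≅ Z^12.

Boundary ∂_1: C_1 → C_0 maps an edge to its endpoints' difference, ∂[p,q] = q − p. For instance
  ∂BJ = J − B.
This gives a 7×18 integer matrix of rank 6; reducing to Smith normal form yields diagonal entries (1,1,1,1,1,1).

∂_2: C_2 → C_1 maps a triangle to the signed sum of its edges. For instance
  ∂ADE = DE − AE + AD,
  ∂ADF = DF − AF + AD.
The resulting 18×12 matrix has rank 12, and its Smith normal form has invariant factors (1,1,1,1,1,1,1,1,1,1,1,2).

Now H_k = ker ∂_k / im ∂_{k+1}, so:

  H_2: rank ker ∂_2 − rank ∂_3 = (12 − 12) − 0 = 0, and there is no ∂_3, so H_2 ≅ 0.

(K is a triangulation of the real projective plane RP^2.)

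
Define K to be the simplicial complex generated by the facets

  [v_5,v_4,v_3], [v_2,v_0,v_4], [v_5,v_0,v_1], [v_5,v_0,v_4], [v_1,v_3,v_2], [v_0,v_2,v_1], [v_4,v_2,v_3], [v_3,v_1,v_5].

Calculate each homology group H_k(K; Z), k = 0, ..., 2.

Fix the vertex order v_0 < v_1 < v_2 < v_3 < v_4 < v_5 and write every simplex with vertices in increasing order. Then dim K = 2 and the simplices of K are:

  0-simplices (6): [v_0], [v_1], [v_2], [v_3], [v_4], [v_5]
  1-simplices (12): [v_0,v_1], [v_0,v_2], [v_0,v_4], [v_0,v_5], [v_1,v_2], [v_1,v_3], [v_1,v_5], [v_2,v_3], [v_2,v_4], [v_3,v_4], [v_3,v_5], [v_4,v_5]
  2-simplices (8): [v_0,v_1,v_2], [v_0,v_1,v_5], [v_0,v_2,v_4], [v_0,v_4,v_5], [v_1,v_2,v_3], [v_1,v_3,v_5], [v_2,v_3,v_4], [v_3,v_4,v_5]

giving chain groups C_0 ≅ Z^6, C_1 ≅ Z^12, C_2 ≅ Z^8.

Boundary ∂_1: C_1 → C_0 is given by ∂[p,q] = [q] − [p].
The 6×12 boundary matrix has rank 5 and Smith normal form diag(1,1,1,1,1).

∂_2: C_2 → C_1 maps a triangle to the signed sum of its edges. For instance
  ∂[v_1,v_3,v_5] = [v_3,v_5] − [v_1,v_5] + [v_1,v_3],
  ∂[v_3,v_4,v_5] = [v_4,v_5] − [v_3,v_5] + [v_3,v_4].
The 12×8 boundary matrix has rank 7 and Smith normal form diag(1,1,1,1,1,1,1).

Reading off H_k = ker ∂_k / im ∂_{k+1}:

  H_0: rank C_0 − rank ∂_1 = 6 − 5 = 1, and the invariant factors of ∂_1 are all 1, so H_0 = Z.
  H_1: rank ker ∂_1 − rank ∂_2 = (12 − 5) − 7 = 0, and the invariant factors of ∂_2 are all 1, so H_1 = 0.
  H_2: rank ker ∂_2 − rank ∂_3 = (8 − 7) − 0 = 1, and there is no ∂_3, so H_2 = Z.

(K is a triangulation of the 2-sphere S^2.)

H_0 = Z,  H_1 = 0,  H_2 = Z.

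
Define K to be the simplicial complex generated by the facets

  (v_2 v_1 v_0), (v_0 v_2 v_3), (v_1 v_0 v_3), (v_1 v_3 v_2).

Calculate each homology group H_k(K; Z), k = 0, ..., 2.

H_0 = Z,  H_1 = 0,  H_2 = Z.

Take the total order v_0 < v_1 < v_2 < v_3 on the vertex set. Then K (dimension 2) consists of the simplices:

  0-simplices (4): [v_0], [v_1], [v_2], [v_3]
  1-simplices (6): [v_0,v_1], [v_0,v_2], [v_0,v_3], [v_1,v_2], [v_1,v_3], [v_2,v_3]
  2-simplices (4): [v_0,v_1,v_2], [v_0,v_1,v_3], [v_0,v_2,v_3], [v_1,v_2,v_3]

giving chain groups C_0 ≅ Z^4, C_1 ≅ Z^6, C_2 ≅ Z^4.

Boundary ∂_1: C_1 → C_0 maps an edge to its endpoints' difference, ∂[p,q] = q − p.
The resulting 4×6 matrix has rank 3, and its Smith normal form has invariant factors (1,1,1).

The boundary map ∂_2: C_2 → C_1 sends each 2-simplex [p,q,r] to [q,r] − [p,r] + [p,q]. For instance
  ∂[v_1,v_2,v_3] = [v_2,v_3] − [v_1,v_3] + [v_1,v_2],
  ∂[v_0,v_1,v_2] = [v_1,v_2] − [v_0,v_2] + [v_0,v_1].
As a 6×4 matrix over Z this has rank 3, with invariant factors (1,1,1).

Computing H_k = (kernel of ∂_k) / (image of ∂_{k+1}):

  H_0: rank C_0 − rank ∂_1 = 4 − 3 = 1, and the invariant factors of ∂_1 are all 1, so H_0 ≅ Z.
  H_1: rank ker ∂_1 − rank ∂_2 = (6 − 3) − 3 = 0, and the invariant factors of ∂_2 are all 1, so H_1 ≅ 0.
  H_2: rank ker ∂_2 − rank ∂_3 = (4 − 3) − 0 = 1, and there is no ∂_3, so H_2 ≅ Z.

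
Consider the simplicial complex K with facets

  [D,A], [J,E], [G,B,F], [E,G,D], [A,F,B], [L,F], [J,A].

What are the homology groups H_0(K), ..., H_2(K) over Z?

We work with the vertex ordering A < B < D < E < F < G < J < L. The simplices of K, each written with vertices in increasing order, are:

  0-simplices (8): A, B, D, E, F, G, J, L
  1-simplices (12): AB, AD, AF, AJ, BF, BG, DE, DG, EG, EJ, FG, FL
  2-simplices (3): ABF, BFG, DEG

Hence C_0 ≅ Z^8, C_1 ≅ Z^12, C_2 ≅ Z^3.

Boundary ∂_1: C_1 → C_0 maps an edge to its endpoints' difference, ∂[p,q] = q − p. For instance
  ∂EJ = J − E.
The resulting 8×12 matrix has rank 7, and its Smith normal form has invariant factors (1,1,1,1,1,1,1).

Boundary ∂_2: C_2 → C_1 sends each 2-simplex [p,q,r] to [q,r] − [p,r] + [p,q]. For instance
  ∂BFG = FG − BG + BF,
  ∂ABF = BF − AF + AB.
The 12×3 boundary matrix has rank 3 and Smith normal form diag(1,1,1).

Now H_k = ker ∂_k / im ∂_{k+1}, so:

  H_0: rank C_0 − rank ∂_1 = 8 − 7 = 1, and the invariant factors of ∂_1 are all 1, so H_0 = Z.
  H_1: rank ker ∂_1 − rank ∂_2 = (12 − 7) − 3 = 2, and the invariant factors of ∂_2 are all 1, so H_1 = Z^2.
  H_2: rank ker ∂_2 − rank ∂_3 = (3 − 3) − 0 = 0, and there is no ∂_3, so H_2 = 0.

H_0 ≅ Z,  H_1 ≅ Z^2,  H_2 = 0.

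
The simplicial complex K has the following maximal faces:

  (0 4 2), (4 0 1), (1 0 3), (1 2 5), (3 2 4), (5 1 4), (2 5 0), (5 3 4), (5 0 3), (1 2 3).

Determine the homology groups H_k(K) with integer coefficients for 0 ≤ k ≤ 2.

Fix the vertex order 0 < 1 < 2 < 3 < 4 < 5 and write every simplex with vertices in increasing order. Then dim K = 2 and the simplices of K are:

  0-simplices (6): [0], [1], [2], [3], [4], [5]
  1-simplices (15): [0,1], [0,2], [0,3], [0,4], [0,5], [1,2], [1,3], [1,4], [1,5], [2,3], [2,4], [2,5], [3,4], [3,5], [4,5]
  2-simplices (10): [0,1,3], [0,1,4], [0,2,4], [0,2,5], [0,3,5], [1,2,3], [1,2,5], [1,4,5], [2,3,4], [3,4,5]

so the chain groups are C_0 ≅ Z^6, C_1 ≅ Z^15, C_2 ≅ Z^10.

The boundary map ∂_1: C_1 → C_0 sends each edge [p,q] (with p < q) to q − p. For instance
  ∂[0,1] = [1] − [0].
The 6×15 boundary matrix has rank 5 and Smith normal form diag(1,1,1,1,1).

∂_2: C_2 → C_1 sends each 2-simplex [p,q,r] to [q,r] − [p,r] + [p,q]. For instance
  ∂[0,1,3] = [1,3] − [0,3] + [0,1],
  ∂[1,2,5] = [2,5] − [1,5] + [1,2].
As a 15×10 matrix over Z this has rank 10, with invariant factors (1,1,1,1,1,1,1,1,1,2).

From H_k ≅ ker(∂_k) / im(∂_{k+1}) we obtain:

  H_0: rank C_0 − rank ∂_1 = 6 − 5 = 1, and the invariant factors of ∂_1 are all 1, so H_0 ≅ Z.
  H_1: rank ker ∂_1 − rank ∂_2 = (15 − 5) − 10 = 0, and ∂_2 has invariant factor 2 > 1, so H_1 ≅ Z/2.
  H_2: rank ker ∂_2 − rank ∂_3 = (10 − 10) − 0 = 0, and there is no ∂_3, so H_2 ≅ 0.

H_0 ≅ Z,  H_1 ≅ Z/2,  H_2 = 0.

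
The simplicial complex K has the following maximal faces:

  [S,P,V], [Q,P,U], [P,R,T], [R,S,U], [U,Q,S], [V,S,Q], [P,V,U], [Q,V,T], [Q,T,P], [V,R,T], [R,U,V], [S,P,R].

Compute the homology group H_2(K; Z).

H_2 ≅ 0.

Fix the vertex order P < Q < R < S < T < U < V and write every simplex with vertices in increasing order. Then dim K = 2 and the simplices of K are:

  0-simplices (7): P, Q, R, S, T, U, V
  1-simplices (18): PQ, PR, PS, PT, PU, PV, QS, QT, QU, QV, RS, RT, RU, RV, SU, SV, TV, UV
  2-simplices (12): PQT, PQU, PRS, PRT, PSV, PUV, QSU, QSV, QTV, RSU, RTV, RUV

Hence C_0 ≅ Z^7, C_1 ≅ Z^18, C_2 ≅ Z^12.

The boundary map ∂_1: C_1 → C_0 maps an edge to its endpoints' difference, ∂[p,q] = q − p.
This gives a 7×18 integer matrix of rank 6; reducing to Smith normal form yields diagonal entries (1,1,1,1,1,1).

Boundary ∂_2: C_2 → C_1 sends each 2-simplex [p,q,r] to [q,r] − [p,r] + [p,q]. For instance
  ∂QSV = SV − QV + QS,
  ∂PRT = RT − PT + PR.
The 18×12 boundary matrix has rank 12 and Smith normal form diag(1,1,1,1,1,1,1,1,1,1,1,2).

Now H_k = ker ∂_k / im ∂_{k+1}, so:

  H_2: rank ker ∂_2 − rank ∂_3 = (12 − 12) − 0 = 0, and there is no ∂_3, so H_2 = 0.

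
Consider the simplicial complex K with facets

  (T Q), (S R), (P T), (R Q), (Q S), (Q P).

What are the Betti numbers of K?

Take the total order P < Q < R < S < T on the vertex set. Then K (dimension 1) consists of the simplices:

  0-simplices (5): P, Q, R, S, T
  1-simplices (6): PQ, PT, QR, QS, QT, RS

Hence C_0 ≅ Z^5, C_1 ≅ Z^6.

The boundary map ∂_1: C_1 → C_0 is given by ∂[p,q] = [q] − [p].
As a 5×6 matrix over Z this has rank 4, with invariant factors (1,1,1,1).

Reading off H_k = ker ∂_k / im ∂_{k+1}:

  H_0: rank C_0 − rank ∂_1 = 5 − 4 = 1, and the invariant factors of ∂_1 are all 1, so H_0 = Z.
  H_1: rank ker ∂_1 − rank ∂_2 = (6 − 4) − 0 = 2, and there is no ∂_2, so H_1 = Z^2.

(K is a triangulation of a wedge of 2 circles.)

Hence the Betti numbers are b_0 = 1, b_1 = 2.

b_0 = 1, b_1 = 2.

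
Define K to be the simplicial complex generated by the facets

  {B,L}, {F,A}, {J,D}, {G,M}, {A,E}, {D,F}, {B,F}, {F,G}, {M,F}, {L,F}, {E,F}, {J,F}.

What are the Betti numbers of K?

We work with the vertex ordering A < B < D < E < F < G < J < L < M. The simplices of K, each written with vertices in increasing order, are:

  0-simplices (9): A, B, D, E, F, G, J, L, M
  1-simplices (12): AE, AF, BF, BL, DF, DJ, EF, FG, FJ, FL, FM, GM

giving chain groups C_0 ≅ Z^9, C_1 ≅ Z^12.

The boundary map ∂_1: C_1 → C_0 sends each edge [p,q] (with p < q) to q − p. For instance
  ∂FJ = J − F.
The 9×12 boundary matrix has rank 8 and Smith normal form diag(1,1,1,1,1,1,1,1).

From H_k ≅ ker(∂_k) / im(∂_{k+1}) we obtain:

  H_0: rank C_0 − rank ∂_1 = 9 − 8 = 1, and the invariant factors of ∂_1 are all 1, so H_0 = Z.
  H_1: rank ker ∂_1 − rank ∂_2 = (12 − 8) − 0 = 4, and there is no ∂_2, so H_1 = Z^4.

Hence the Betti numbers are b_0 = 1, b_1 = 4.

b_0 = 1, b_1 = 4.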